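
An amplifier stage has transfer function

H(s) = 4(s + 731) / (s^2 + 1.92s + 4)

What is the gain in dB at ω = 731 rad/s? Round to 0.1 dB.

-42.2 dB

At s = jω = j731:
zero (s+731): 731 + j731 → |·| = √(731²+731²) = √1068722 ≈ 1033.8, ∠ = arctan(731/731) ≈ 45.00°
quadratic: (j731)² + 1.92·j731 + 4 = -534357 + j1403.52 → |·| ≈ 5.3436e+05, ∠ ≈ 179.85°
|H| = 4 · 1033.8 / 5.3436e+05 ≈ 0.0077386
Gain = 20 log₁₀(0.0077386) ≈ -42.23 dB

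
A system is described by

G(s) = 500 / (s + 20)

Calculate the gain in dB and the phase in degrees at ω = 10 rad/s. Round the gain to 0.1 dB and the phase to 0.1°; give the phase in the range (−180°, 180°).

At s = jω = j10:
pole (s+20): 20 + j10 → |·| = √(20²+10²) = √500 ≈ 22.361, ∠ = arctan(10/20) ≈ 26.57°
|G| = 500 / 22.361 ≈ 22.36
Gain = 20 log₁₀(22.36) ≈ 26.99 dB
∠G = 0.00° − 26.57° = -26.57°

27.0 dB, -26.6°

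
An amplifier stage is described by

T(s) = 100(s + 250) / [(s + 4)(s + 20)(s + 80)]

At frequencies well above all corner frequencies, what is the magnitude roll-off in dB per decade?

-40 dB/decade

Each pole contributes −20 dB/decade at high frequency; each zero contributes +20 dB/decade.
Net: 1 zero(s) − 3 pole(s) → -40 dB/decade.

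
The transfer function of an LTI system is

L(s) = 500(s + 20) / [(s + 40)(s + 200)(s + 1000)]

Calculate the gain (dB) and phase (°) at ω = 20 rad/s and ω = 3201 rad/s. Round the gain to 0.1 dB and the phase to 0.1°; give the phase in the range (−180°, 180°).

ω = 20: -56.1 dB, 11.6°; ω = 3201: -86.7 dB, -158.7°

At s = jω = j20:
zero (s+20): 20 + j20 → |·| = √(20²+20²) = √800 ≈ 28.284, ∠ = arctan(20/20) ≈ 45.00°
pole (s+40): 40 + j20 → |·| = √(40²+20²) = √2000 ≈ 44.721, ∠ = arctan(20/40) ≈ 26.57°
pole (s+200): 200 + j20 → |·| = √(200²+20²) = √40400 ≈ 201, ∠ = arctan(20/200) ≈ 5.71°
pole (s+1000): 1000 + j20 → |·| = √(1000²+20²) = √1000400 ≈ 1000.2, ∠ = arctan(20/1000) ≈ 1.15°
|L| = 500 · 28.284 / 8.9907e+06 ≈ 0.001573
Gain = 20 log₁₀(0.001573) ≈ -56.07 dB
∠L = 45.00° − 33.43° = 11.57°

At s = jω = j3201:
zero (s+20): 20 + j3201 → |·| = √(20²+3201²) = √10246801 ≈ 3201.1, ∠ = arctan(3201/20) ≈ 89.64°
pole (s+40): 40 + j3201 → |·| = √(40²+3201²) = √10248001 ≈ 3201.2, ∠ = arctan(3201/40) ≈ 89.28°
pole (s+200): 200 + j3201 → |·| = √(200²+3201²) = √10286401 ≈ 3207.2, ∠ = arctan(3201/200) ≈ 86.42°
pole (s+1000): 1000 + j3201 → |·| = √(1000²+3201²) = √11246401 ≈ 3353.6, ∠ = arctan(3201/1000) ≈ 72.65°
|L| = 500 · 3201.1 / 3.4431e+10 ≈ 4.6486e-05
Gain = 20 log₁₀(4.6486e-05) ≈ -86.65 dB
∠L = 89.64° − 248.35° = -158.71°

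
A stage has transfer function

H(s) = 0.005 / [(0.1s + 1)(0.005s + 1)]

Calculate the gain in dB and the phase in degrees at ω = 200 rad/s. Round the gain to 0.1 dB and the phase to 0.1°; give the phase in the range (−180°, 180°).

At ω = 200 rad/s:
pole (1 + j200·0.1) = 1 + j20 → |·| ≈ 20.025, ∠ ≈ 87.14°
pole (1 + j200·0.005) = 1 + j1 → |·| ≈ 1.4142, ∠ ≈ 45.00°
|H| = 0.005 · 1 / (20.025 · 1.4142) ≈ 0.00017656
Gain = 20 log₁₀(0.00017656) ≈ -75.06 dB
∠H = (0°) − (87.14° + 45.00°) = -132.14°

-75.1 dB, -132.1°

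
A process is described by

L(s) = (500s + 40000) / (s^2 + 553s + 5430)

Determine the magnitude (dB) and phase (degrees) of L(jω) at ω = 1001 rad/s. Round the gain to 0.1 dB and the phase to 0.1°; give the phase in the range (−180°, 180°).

Substitute s = j1001:
Numerator: 500(j1001) + 40000 = 40000 + j500500
Denominator: (j1001)^2 + 553(j1001) + 5430 = -996571 + j553553
|N| = √(40000² + 500500²) ≈ 5.021e+05, ∠N ≈ 85.43°
|D| = √(996571² + 553553²) ≈ 1.14e+06, ∠D ≈ 150.95°
|L| = 5.021e+05 / 1.14e+06 ≈ 0.44044
Gain = 20 log₁₀(0.44044) ≈ -7.12 dB
∠L = 85.43° − 150.95° = -65.52°

-7.1 dB, -65.5°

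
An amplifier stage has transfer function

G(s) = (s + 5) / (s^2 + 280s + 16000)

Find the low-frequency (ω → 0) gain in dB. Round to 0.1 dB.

G(0) = 5 / 16000 = 0.0003125
20 log₁₀(0.0003125) ≈ -70.10 dB

-70.1 dB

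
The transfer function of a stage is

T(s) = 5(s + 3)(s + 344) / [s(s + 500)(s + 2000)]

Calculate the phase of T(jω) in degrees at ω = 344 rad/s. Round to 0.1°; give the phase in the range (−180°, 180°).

0.2°

At s = jω = j344:
zero (s+3): 3 + j344 → |·| = √(3²+344²) = √118345 ≈ 344.01, ∠ = arctan(344/3) ≈ 89.50°
zero (s+344): 344 + j344 → |·| = √(344²+344²) = √236672 ≈ 486.49, ∠ = arctan(344/344) ≈ 45.00°
pole (s+500): 500 + j344 → |·| = √(500²+344²) = √368336 ≈ 606.91, ∠ = arctan(344/500) ≈ 34.53°
pole (s+2000): 2000 + j344 → |·| = √(2000²+344²) = √4118336 ≈ 2029.4, ∠ = arctan(344/2000) ≈ 9.76°
pole at origin: |s| = 344, ∠ = 90.00° (in denominator)
∠T = 134.50° − 134.29° = 0.21°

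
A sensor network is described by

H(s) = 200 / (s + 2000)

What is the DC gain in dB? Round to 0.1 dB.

-20.0 dB

H(0) = 200 / 2000 = 0.1
20 log₁₀(0.1) ≈ -20.00 dB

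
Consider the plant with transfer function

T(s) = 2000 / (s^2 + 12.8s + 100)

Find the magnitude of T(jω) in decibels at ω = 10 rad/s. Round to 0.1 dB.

At s = jω = j10:
quadratic: (j10)² + 12.8·j10 + 100 = 0 + j128 → |·| ≈ 128, ∠ ≈ 90.00°
|T| = 2000 / 128 ≈ 15.625
Gain = 20 log₁₀(15.625) ≈ 23.88 dB

23.9 dB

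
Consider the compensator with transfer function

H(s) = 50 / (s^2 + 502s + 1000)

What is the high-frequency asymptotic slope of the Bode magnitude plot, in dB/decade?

-40 dB/decade

Each pole contributes −20 dB/decade at high frequency; each zero contributes +20 dB/decade.
Net: 0 zero(s) − 2 pole(s) → -40 dB/decade.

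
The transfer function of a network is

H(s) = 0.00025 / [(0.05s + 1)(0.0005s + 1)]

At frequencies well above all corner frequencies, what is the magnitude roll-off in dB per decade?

Each pole contributes −20 dB/decade at high frequency; each zero contributes +20 dB/decade.
Net: 0 zero(s) − 2 pole(s) → -40 dB/decade.

-40 dB/decade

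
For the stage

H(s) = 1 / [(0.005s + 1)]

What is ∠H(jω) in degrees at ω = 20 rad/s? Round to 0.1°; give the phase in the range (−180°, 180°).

-5.7°

At ω = 20 rad/s:
pole (1 + j20·0.005) = 1 + j0.1 → |·| ≈ 1.005, ∠ ≈ 5.71°
∠H = (0°) − (5.71°) = -5.71°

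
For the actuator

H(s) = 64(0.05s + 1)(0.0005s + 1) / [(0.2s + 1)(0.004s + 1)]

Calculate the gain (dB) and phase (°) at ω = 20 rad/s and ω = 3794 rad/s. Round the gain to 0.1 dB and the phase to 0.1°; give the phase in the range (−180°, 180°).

At ω = 20 rad/s:
zero (1 + j20·0.05) = 1 + j1 → |·| ≈ 1.4142, ∠ ≈ 45.00°
zero (1 + j20·0.0005) = 1 + j0.01 → |·| ≈ 1, ∠ ≈ 0.57°
pole (1 + j20·0.2) = 1 + j4 → |·| ≈ 4.1231, ∠ ≈ 75.96°
pole (1 + j20·0.004) = 1 + j0.08 → |·| ≈ 1.0032, ∠ ≈ 4.57°
|H| = 64 · 1.4142 · 1 / (4.1231 · 1.0032) ≈ 21.882
Gain = 20 log₁₀(21.882) ≈ 26.80 dB
∠H = (45.00° + 0.57°) − (75.96° + 4.57°) = -34.96°

At ω = 3794 rad/s:
zero (1 + j3794·0.05) = 1 + j189.7 → |·| ≈ 189.7, ∠ ≈ 89.70°
zero (1 + j3794·0.0005) = 1 + j1.897 → |·| ≈ 2.1444, ∠ ≈ 62.20°
pole (1 + j3794·0.2) = 1 + j758.8 → |·| ≈ 758.8, ∠ ≈ 89.92°
pole (1 + j3794·0.004) = 1 + j15.176 → |·| ≈ 15.209, ∠ ≈ 86.23°
|H| = 64 · 189.7 · 2.1444 / (758.8 · 15.209) ≈ 2.2559
Gain = 20 log₁₀(2.2559) ≈ 7.07 dB
∠H = (89.70° + 62.20°) − (89.92° + 86.23°) = -24.25°

ω = 20: 26.8 dB, -35.0°; ω = 3794: 7.1 dB, -24.3°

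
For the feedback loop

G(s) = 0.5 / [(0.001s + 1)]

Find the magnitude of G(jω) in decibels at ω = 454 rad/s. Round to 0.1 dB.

-6.8 dB

At ω = 454 rad/s:
pole (1 + j454·0.001) = 1 + j0.454 → |·| ≈ 1.0982, ∠ ≈ 24.42°
|G| = 0.5 · 1 / (1.0982) ≈ 0.45529
Gain = 20 log₁₀(0.45529) ≈ -6.83 dB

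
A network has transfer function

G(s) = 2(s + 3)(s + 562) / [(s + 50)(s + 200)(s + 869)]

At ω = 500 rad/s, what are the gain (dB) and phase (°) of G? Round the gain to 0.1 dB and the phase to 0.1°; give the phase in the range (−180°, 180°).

At s = jω = j500:
zero (s+3): 3 + j500 → |·| = √(3²+500²) = √250009 ≈ 500.01, ∠ = arctan(500/3) ≈ 89.66°
zero (s+562): 562 + j500 → |·| = √(562²+500²) = √565844 ≈ 752.23, ∠ = arctan(500/562) ≈ 41.66°
pole (s+50): 50 + j500 → |·| = √(50²+500²) = √252500 ≈ 502.49, ∠ = arctan(500/50) ≈ 84.29°
pole (s+200): 200 + j500 → |·| = √(200²+500²) = √290000 ≈ 538.52, ∠ = arctan(500/200) ≈ 68.20°
pole (s+869): 869 + j500 → |·| = √(869²+500²) = √1005161 ≈ 1002.6, ∠ = arctan(500/869) ≈ 29.92°
|G| = 2 · 3.7612e+05 / 2.713e+08 ≈ 0.0027727
Gain = 20 log₁₀(0.0027727) ≈ -51.14 dB
∠G = 131.32° − 182.41° = -51.09°

-51.1 dB, -51.1°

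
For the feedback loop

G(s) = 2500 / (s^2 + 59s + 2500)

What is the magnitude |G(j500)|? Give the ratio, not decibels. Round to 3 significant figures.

At s = jω = j500:
quadratic: (j500)² + 59·j500 + 2500 = -247500 + j29500 → |·| ≈ 2.4925e+05, ∠ ≈ 173.20°
|G| = 2500 / 2.4925e+05 ≈ 0.01003

0.0100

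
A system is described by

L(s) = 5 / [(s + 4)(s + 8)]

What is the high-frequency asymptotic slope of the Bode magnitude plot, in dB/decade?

-40 dB/decade

Each pole contributes −20 dB/decade at high frequency; each zero contributes +20 dB/decade.
Net: 0 zero(s) − 2 pole(s) → -40 dB/decade.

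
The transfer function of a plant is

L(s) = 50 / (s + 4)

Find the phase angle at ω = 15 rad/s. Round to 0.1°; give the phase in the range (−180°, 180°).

Substitute s = j15:
Numerator: 50 = 50 + j0
Denominator: (j15) + 4 = 4 + j15
|N| = √(50² + 0²) ≈ 50, ∠N ≈ 0.00°
|D| = √(4² + 15²) ≈ 15.524, ∠D ≈ 75.07°
∠L = 0.00° − 75.07° = -75.07°

-75.1°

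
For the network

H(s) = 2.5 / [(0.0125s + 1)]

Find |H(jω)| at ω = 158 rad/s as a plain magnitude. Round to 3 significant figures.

At ω = 158 rad/s:
pole (1 + j158·0.0125) = 1 + j1.975 → |·| ≈ 2.2137, ∠ ≈ 63.15°
|H| = 2.5 · 1 / (2.2137) ≈ 1.1293

1.13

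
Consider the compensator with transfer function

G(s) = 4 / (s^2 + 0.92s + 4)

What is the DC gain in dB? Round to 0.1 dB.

0.0 dB

G(0) = 4 / 4 = 1
20 log₁₀(1) ≈ 0.00 dB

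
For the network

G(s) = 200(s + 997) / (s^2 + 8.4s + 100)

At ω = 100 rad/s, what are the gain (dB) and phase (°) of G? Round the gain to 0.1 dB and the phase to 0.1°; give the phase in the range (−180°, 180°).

At s = jω = j100:
zero (s+997): 997 + j100 → |·| = √(997²+100²) = √1004009 ≈ 1002, ∠ = arctan(100/997) ≈ 5.73°
quadratic: (j100)² + 8.4·j100 + 100 = -9900 + j840 → |·| ≈ 9935.6, ∠ ≈ 175.15°
|G| = 200 · 1002 / 9935.6 ≈ 20.17
Gain = 20 log₁₀(20.17) ≈ 26.09 dB
∠G = 5.73° − 175.15° = -169.42°

26.1 dB, -169.4°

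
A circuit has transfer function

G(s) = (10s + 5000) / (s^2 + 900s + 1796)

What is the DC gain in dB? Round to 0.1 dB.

8.9 dB

G(0) = 5000 / 1796 ≈ 2.784
20 log₁₀(2.784) ≈ 8.89 dB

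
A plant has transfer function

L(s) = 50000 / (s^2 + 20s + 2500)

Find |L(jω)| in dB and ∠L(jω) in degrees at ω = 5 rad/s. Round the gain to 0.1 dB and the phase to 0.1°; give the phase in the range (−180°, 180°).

At s = jω = j5:
quadratic: (j5)² + 20·j5 + 2500 = 2475 + j100 → |·| ≈ 2477, ∠ ≈ 2.31°
|L| = 50000 / 2477 ≈ 20.186
Gain = 20 log₁₀(20.186) ≈ 26.10 dB
∠L = 0.00° − 2.31° = -2.31°

26.1 dB, -2.3°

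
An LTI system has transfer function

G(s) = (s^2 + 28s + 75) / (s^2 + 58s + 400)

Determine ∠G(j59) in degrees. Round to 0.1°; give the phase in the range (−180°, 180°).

Substitute s = j59:
Numerator: (j59)^2 + 28(j59) + 75 = -3406 + j1652
Denominator: (j59)^2 + 58(j59) + 400 = -3081 + j3422
|N| = √(3406² + 1652²) ≈ 3785.5, ∠N ≈ 154.13°
|D| = √(3081² + 3422²) ≈ 4604.6, ∠D ≈ 132.00°
∠G = 154.13° − 132.00° = 22.13°

22.1°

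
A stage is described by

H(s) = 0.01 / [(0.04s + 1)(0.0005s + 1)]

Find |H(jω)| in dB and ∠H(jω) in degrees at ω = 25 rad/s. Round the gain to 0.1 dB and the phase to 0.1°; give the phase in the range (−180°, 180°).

At ω = 25 rad/s:
pole (1 + j25·0.04) = 1 + j1 → |·| ≈ 1.4142, ∠ ≈ 45.00°
pole (1 + j25·0.0005) = 1 + j0.0125 → |·| ≈ 1.0001, ∠ ≈ 0.72°
|H| = 0.01 · 1 / (1.4142 · 1.0001) ≈ 0.0070704
Gain = 20 log₁₀(0.0070704) ≈ -43.01 dB
∠H = (0°) − (45.00° + 0.72°) = -45.72°

-43.0 dB, -45.7°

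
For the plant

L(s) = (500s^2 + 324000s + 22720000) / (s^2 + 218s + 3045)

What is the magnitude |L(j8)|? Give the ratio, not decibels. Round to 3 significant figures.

Substitute s = j8:
Numerator: 500(j8)^2 + 324000(j8) + 22720000 = 22688000 + j2592000
Denominator: (j8)^2 + 218(j8) + 3045 = 2981 + j1744
|N| = √(22688000² + 2592000²) ≈ 2.2836e+07, ∠N ≈ 6.52°
|D| = √(2981² + 1744²) ≈ 3453.7, ∠D ≈ 30.33°
|L| = 2.2836e+07 / 3453.7 ≈ 6612

6.61e+03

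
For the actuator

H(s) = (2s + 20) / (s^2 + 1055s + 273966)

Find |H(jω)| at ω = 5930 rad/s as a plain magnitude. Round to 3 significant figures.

Substitute s = j5930:
Numerator: 2(j5930) + 20 = 20 + j11860
Denominator: (j5930)^2 + 1055(j5930) + 273966 = -34890934 + j6256150
|N| = √(20² + 11860²) ≈ 11860, ∠N ≈ 89.90°
|D| = √(34890934² + 6256150²) ≈ 3.5447e+07, ∠D ≈ 169.83°
|H| = 11860 / 3.5447e+07 ≈ 0.00033458

0.000335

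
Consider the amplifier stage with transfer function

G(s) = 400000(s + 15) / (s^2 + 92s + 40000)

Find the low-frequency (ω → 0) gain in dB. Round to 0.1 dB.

43.5 dB

G(0) = 400000·15 / 40000 = 150
20 log₁₀(150) ≈ 43.52 dB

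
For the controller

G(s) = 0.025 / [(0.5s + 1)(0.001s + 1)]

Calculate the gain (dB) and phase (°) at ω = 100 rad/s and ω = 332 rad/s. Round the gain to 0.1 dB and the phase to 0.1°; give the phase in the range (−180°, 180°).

At ω = 100 rad/s:
pole (1 + j100·0.5) = 1 + j50 → |·| ≈ 50.01, ∠ ≈ 88.85°
pole (1 + j100·0.001) = 1 + j0.1 → |·| ≈ 1.005, ∠ ≈ 5.71°
|G| = 0.025 · 1 / (50.01 · 1.005) ≈ 0.00049741
Gain = 20 log₁₀(0.00049741) ≈ -66.07 dB
∠G = (0°) − (88.85° + 5.71°) = -94.56°

At ω = 332 rad/s:
pole (1 + j332·0.5) = 1 + j166 → |·| ≈ 166, ∠ ≈ 89.65°
pole (1 + j332·0.001) = 1 + j0.332 → |·| ≈ 1.0537, ∠ ≈ 18.37°
|G| = 0.025 · 1 / (166 · 1.0537) ≈ 0.00014293
Gain = 20 log₁₀(0.00014293) ≈ -76.90 dB
∠G = (0°) − (89.65° + 18.37°) = -108.02°

ω = 100: -66.1 dB, -94.6°; ω = 332: -76.9 dB, -108.0°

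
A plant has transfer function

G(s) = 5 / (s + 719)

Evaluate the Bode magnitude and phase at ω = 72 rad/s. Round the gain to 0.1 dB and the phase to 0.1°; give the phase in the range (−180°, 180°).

-43.2 dB, -5.7°

At s = jω = j72:
pole (s+719): 719 + j72 → |·| = √(719²+72²) = √522145 ≈ 722.6, ∠ = arctan(72/719) ≈ 5.72°
|G| = 5 / 722.6 ≈ 0.0069195
Gain = 20 log₁₀(0.0069195) ≈ -43.20 dB
∠G = 0.00° − 5.72° = -5.72°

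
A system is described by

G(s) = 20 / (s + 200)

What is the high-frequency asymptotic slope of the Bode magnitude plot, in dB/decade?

Each pole contributes −20 dB/decade at high frequency; each zero contributes +20 dB/decade.
Net: 0 zero(s) − 1 pole(s) → -20 dB/decade.

-20 dB/decade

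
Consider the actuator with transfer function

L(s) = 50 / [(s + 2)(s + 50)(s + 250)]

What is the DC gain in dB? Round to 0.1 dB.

-54.0 dB

L(0) = 50 / (2·50·250) = 0.002
20 log₁₀(0.002) ≈ -53.98 dB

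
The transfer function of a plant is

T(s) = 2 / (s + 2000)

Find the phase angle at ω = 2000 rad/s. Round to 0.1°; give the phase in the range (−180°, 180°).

Substitute s = j2000:
Numerator: 2 = 2 + j0
Denominator: (j2000) + 2000 = 2000 + j2000
|N| = √(2² + 0²) ≈ 2, ∠N ≈ 0.00°
|D| = √(2000² + 2000²) ≈ 2828.4, ∠D ≈ 45.00°
∠T = 0.00° − 45.00° = -45.00°

-45.0°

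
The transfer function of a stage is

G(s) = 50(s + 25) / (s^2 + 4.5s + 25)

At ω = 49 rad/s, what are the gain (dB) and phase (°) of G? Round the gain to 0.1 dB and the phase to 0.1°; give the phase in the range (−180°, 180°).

1.2 dB, -111.7°

At s = jω = j49:
zero (s+25): 25 + j49 → |·| = √(25²+49²) = √3026 ≈ 55.009, ∠ = arctan(49/25) ≈ 62.97°
quadratic: (j49)² + 4.5·j49 + 25 = -2376 + j220.5 → |·| ≈ 2386.2, ∠ ≈ 174.70°
|G| = 50 · 55.009 / 2386.2 ≈ 1.1526
Gain = 20 log₁₀(1.1526) ≈ 1.23 dB
∠G = 62.97° − 174.70° = -111.73°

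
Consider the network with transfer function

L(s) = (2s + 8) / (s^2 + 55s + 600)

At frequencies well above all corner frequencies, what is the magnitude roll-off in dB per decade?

Each pole contributes −20 dB/decade at high frequency; each zero contributes +20 dB/decade.
Net: 1 zero(s) − 2 pole(s) → -20 dB/decade.

-20 dB/decade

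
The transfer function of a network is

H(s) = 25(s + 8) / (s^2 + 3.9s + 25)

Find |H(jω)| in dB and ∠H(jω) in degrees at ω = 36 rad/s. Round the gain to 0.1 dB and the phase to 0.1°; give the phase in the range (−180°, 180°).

At s = jω = j36:
zero (s+8): 8 + j36 → |·| = √(8²+36²) = √1360 ≈ 36.878, ∠ = arctan(36/8) ≈ 77.47°
quadratic: (j36)² + 3.9·j36 + 25 = -1271 + j140.4 → |·| ≈ 1278.7, ∠ ≈ 173.70°
|H| = 25 · 36.878 / 1278.7 ≈ 0.72101
Gain = 20 log₁₀(0.72101) ≈ -2.84 dB
∠H = 77.47° − 173.70° = -96.23°

-2.8 dB, -96.2°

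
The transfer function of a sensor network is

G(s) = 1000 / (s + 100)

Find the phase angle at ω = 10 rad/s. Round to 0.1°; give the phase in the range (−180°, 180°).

Substitute s = j10:
Numerator: 1000 = 1000 + j0
Denominator: (j10) + 100 = 100 + j10
|N| = √(1000² + 0²) ≈ 1000, ∠N ≈ 0.00°
|D| = √(100² + 10²) ≈ 100.5, ∠D ≈ 5.71°
∠G = 0.00° − 5.71° = -5.71°

-5.7°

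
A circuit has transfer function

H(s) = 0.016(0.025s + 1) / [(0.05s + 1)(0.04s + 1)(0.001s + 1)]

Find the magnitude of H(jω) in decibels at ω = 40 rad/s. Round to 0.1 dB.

At ω = 40 rad/s:
zero (1 + j40·0.025) = 1 + j1 → |·| ≈ 1.4142, ∠ ≈ 45.00°
pole (1 + j40·0.05) = 1 + j2 → |·| ≈ 2.2361, ∠ ≈ 63.43°
pole (1 + j40·0.04) = 1 + j1.6 → |·| ≈ 1.8868, ∠ ≈ 57.99°
pole (1 + j40·0.001) = 1 + j0.04 → |·| ≈ 1.0008, ∠ ≈ 2.29°
|H| = 0.016 · 1.4142 / (2.2361 · 1.8868 · 1.0008) ≈ 0.0053588
Gain = 20 log₁₀(0.0053588) ≈ -45.42 dB

-45.4 dB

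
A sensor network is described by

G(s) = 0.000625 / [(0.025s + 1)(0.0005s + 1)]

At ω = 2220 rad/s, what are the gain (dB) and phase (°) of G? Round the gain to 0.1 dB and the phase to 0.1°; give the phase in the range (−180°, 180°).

-102.5 dB, -137.0°

At ω = 2220 rad/s:
pole (1 + j2220·0.025) = 1 + j55.5 → |·| ≈ 55.509, ∠ ≈ 88.97°
pole (1 + j2220·0.0005) = 1 + j1.11 → |·| ≈ 1.494, ∠ ≈ 47.98°
|G| = 0.000625 · 1 / (55.509 · 1.494) ≈ 7.5364e-06
Gain = 20 log₁₀(7.5364e-06) ≈ -102.46 dB
∠G = (0°) − (88.97° + 47.98°) = -136.95°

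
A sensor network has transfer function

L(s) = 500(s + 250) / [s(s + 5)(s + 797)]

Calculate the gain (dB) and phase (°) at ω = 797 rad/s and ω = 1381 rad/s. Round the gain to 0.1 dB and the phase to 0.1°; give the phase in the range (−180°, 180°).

At s = jω = j797:
zero (s+250): 250 + j797 → |·| = √(250²+797²) = √697709 ≈ 835.29, ∠ = arctan(797/250) ≈ 72.58°
pole (s+5): 5 + j797 → |·| = √(5²+797²) = √635234 ≈ 797.02, ∠ = arctan(797/5) ≈ 89.64°
pole (s+797): 797 + j797 → |·| = √(797²+797²) = √1270418 ≈ 1127.1, ∠ = arctan(797/797) ≈ 45.00°
pole at origin: |s| = 797, ∠ = 90.00° (in denominator)
|L| = 500 · 835.29 / 7.1596e+08 ≈ 0.00058334
Gain = 20 log₁₀(0.00058334) ≈ -64.68 dB
∠L = 72.58° − 224.64° = -152.06°

At s = jω = j1381:
zero (s+250): 250 + j1381 → |·| = √(250²+1381²) = √1969661 ≈ 1403.4, ∠ = arctan(1381/250) ≈ 79.74°
pole (s+5): 5 + j1381 → |·| = √(5²+1381²) = √1907186 ≈ 1381, ∠ = arctan(1381/5) ≈ 89.79°
pole (s+797): 797 + j1381 → |·| = √(797²+1381²) = √2542370 ≈ 1594.5, ∠ = arctan(1381/797) ≈ 60.01°
pole at origin: |s| = 1381, ∠ = 90.00° (in denominator)
|L| = 500 · 1403.4 / 3.041e+09 ≈ 0.00023075
Gain = 20 log₁₀(0.00023075) ≈ -72.74 dB
∠L = 79.74° − 239.80° = -160.06°

ω = 797: -64.7 dB, -152.1°; ω = 1381: -72.7 dB, -160.1°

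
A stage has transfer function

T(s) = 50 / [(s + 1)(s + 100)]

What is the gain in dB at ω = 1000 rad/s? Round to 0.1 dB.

At s = jω = j1000:
pole (s+1): 1 + j1000 → |·| = √(1²+1000²) = √1000001 ≈ 1000, ∠ = arctan(1000/1) ≈ 89.94°
pole (s+100): 100 + j1000 → |·| = √(100²+1000²) = √1010000 ≈ 1005, ∠ = arctan(1000/100) ≈ 84.29°
|T| = 50 / 1.005e+06 ≈ 4.9751e-05
Gain = 20 log₁₀(4.9751e-05) ≈ -86.06 dB

-86.1 dB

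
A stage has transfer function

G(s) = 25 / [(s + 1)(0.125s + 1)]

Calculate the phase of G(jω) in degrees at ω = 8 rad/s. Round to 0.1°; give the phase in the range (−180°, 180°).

At ω = 8 rad/s:
pole (1 + j8·1) = 1 + j8 → |·| ≈ 8.0623, ∠ ≈ 82.87°
pole (1 + j8·0.125) = 1 + j1 → |·| ≈ 1.4142, ∠ ≈ 45.00°
∠G = (0°) − (82.87° + 45.00°) = -127.87°

-127.9°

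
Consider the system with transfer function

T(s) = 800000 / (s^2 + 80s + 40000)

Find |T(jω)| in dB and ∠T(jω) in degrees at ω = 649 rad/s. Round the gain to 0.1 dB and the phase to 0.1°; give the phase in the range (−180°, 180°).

6.4 dB, -172.2°

At s = jω = j649:
quadratic: (j649)² + 80·j649 + 40000 = -381201 + j51920 → |·| ≈ 3.8472e+05, ∠ ≈ 172.24°
|T| = 800000 / 3.8472e+05 ≈ 2.0794
Gain = 20 log₁₀(2.0794) ≈ 6.36 dB
∠T = 0.00° − 172.24° = -172.24°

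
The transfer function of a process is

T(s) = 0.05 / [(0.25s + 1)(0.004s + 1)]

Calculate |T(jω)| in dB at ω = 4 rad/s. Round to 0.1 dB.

At ω = 4 rad/s:
pole (1 + j4·0.25) = 1 + j1 → |·| ≈ 1.4142, ∠ ≈ 45.00°
pole (1 + j4·0.004) = 1 + j0.016 → |·| ≈ 1.0001, ∠ ≈ 0.92°
|T| = 0.05 · 1 / (1.4142 · 1.0001) ≈ 0.035352
Gain = 20 log₁₀(0.035352) ≈ -29.03 dB

-29.0 dB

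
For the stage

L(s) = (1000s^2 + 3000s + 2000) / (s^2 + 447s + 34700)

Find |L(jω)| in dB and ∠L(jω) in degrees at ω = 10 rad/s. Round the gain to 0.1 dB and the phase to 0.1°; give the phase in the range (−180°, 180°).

Substitute s = j10:
Numerator: 1000(j10)^2 + 3000(j10) + 2000 = -98000 + j30000
Denominator: (j10)^2 + 447(j10) + 34700 = 34600 + j4470
|N| = √(98000² + 30000²) ≈ 1.0249e+05, ∠N ≈ 162.98°
|D| = √(34600² + 4470²) ≈ 34888, ∠D ≈ 7.36°
|L| = 1.0249e+05 / 34888 ≈ 2.9377
Gain = 20 log₁₀(2.9377) ≈ 9.36 dB
∠L = 162.98° − 7.36° = 155.62°

9.4 dB, 155.6°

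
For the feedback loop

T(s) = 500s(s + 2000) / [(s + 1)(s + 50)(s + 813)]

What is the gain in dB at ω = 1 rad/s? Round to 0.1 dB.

24.8 dB

At s = jω = j1:
zero (s+2000): 2000 + j1 → |·| = √(2000²+1²) = √4000001 ≈ 2000, ∠ = arctan(1/2000) ≈ 0.03°
zero at origin: s = j1 → |·| = 1, ∠ = 90.00°
pole (s+1): 1 + j1 → |·| = √(1²+1²) = √2 ≈ 1.4142, ∠ = arctan(1/1) ≈ 45.00°
pole (s+50): 50 + j1 → |·| = √(50²+1²) = √2501 ≈ 50.01, ∠ = arctan(1/50) ≈ 1.15°
pole (s+813): 813 + j1 → |·| = √(813²+1²) = √660970 ≈ 813, ∠ = arctan(1/813) ≈ 0.07°
|T| = 500 · 2000 / 57499 ≈ 17.392
Gain = 20 log₁₀(17.392) ≈ 24.81 dB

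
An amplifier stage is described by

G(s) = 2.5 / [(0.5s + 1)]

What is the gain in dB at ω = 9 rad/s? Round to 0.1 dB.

-5.3 dB

At ω = 9 rad/s:
pole (1 + j9·0.5) = 1 + j4.5 → |·| ≈ 4.6098, ∠ ≈ 77.47°
|G| = 2.5 · 1 / (4.6098) ≈ 0.54232
Gain = 20 log₁₀(0.54232) ≈ -5.31 dB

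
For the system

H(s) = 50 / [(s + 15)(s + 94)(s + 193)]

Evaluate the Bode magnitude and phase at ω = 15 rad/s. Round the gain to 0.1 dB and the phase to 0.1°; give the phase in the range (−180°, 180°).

At s = jω = j15:
pole (s+15): 15 + j15 → |·| = √(15²+15²) = √450 ≈ 21.213, ∠ = arctan(15/15) ≈ 45.00°
pole (s+94): 94 + j15 → |·| = √(94²+15²) = √9061 ≈ 95.189, ∠ = arctan(15/94) ≈ 9.07°
pole (s+193): 193 + j15 → |·| = √(193²+15²) = √37474 ≈ 193.58, ∠ = arctan(15/193) ≈ 4.44°
|H| = 50 / 3.9089e+05 ≈ 0.00012791
Gain = 20 log₁₀(0.00012791) ≈ -77.86 dB
∠H = 0.00° − 58.51° = -58.51°

-77.9 dB, -58.5°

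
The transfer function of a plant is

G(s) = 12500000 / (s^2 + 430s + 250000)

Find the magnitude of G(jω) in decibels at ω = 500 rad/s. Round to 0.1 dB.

At s = jω = j500:
quadratic: (j500)² + 430·j500 + 250000 = 0 + j215000 → |·| ≈ 2.15e+05, ∠ ≈ 90.00°
|G| = 12500000 / 2.15e+05 ≈ 58.14
Gain = 20 log₁₀(58.14) ≈ 35.29 dB

35.3 dB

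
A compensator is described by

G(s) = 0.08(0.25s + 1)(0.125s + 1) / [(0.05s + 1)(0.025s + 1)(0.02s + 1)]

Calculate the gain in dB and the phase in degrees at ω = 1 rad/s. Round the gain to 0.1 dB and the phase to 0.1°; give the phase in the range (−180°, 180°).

-21.6 dB, 15.7°

At ω = 1 rad/s:
zero (1 + j1·0.25) = 1 + j0.25 → |·| ≈ 1.0308, ∠ ≈ 14.04°
zero (1 + j1·0.125) = 1 + j0.125 → |·| ≈ 1.0078, ∠ ≈ 7.13°
pole (1 + j1·0.05) = 1 + j0.05 → |·| ≈ 1.0012, ∠ ≈ 2.86°
pole (1 + j1·0.025) = 1 + j0.025 → |·| ≈ 1.0003, ∠ ≈ 1.43°
pole (1 + j1·0.02) = 1 + j0.02 → |·| ≈ 1.0002, ∠ ≈ 1.15°
|G| = 0.08 · 1.0308 · 1.0078 / (1.0012 · 1.0003 · 1.0002) ≈ 0.082966
Gain = 20 log₁₀(0.082966) ≈ -21.62 dB
∠G = (14.04° + 7.13°) − (2.86° + 1.43° + 1.15°) = 15.73°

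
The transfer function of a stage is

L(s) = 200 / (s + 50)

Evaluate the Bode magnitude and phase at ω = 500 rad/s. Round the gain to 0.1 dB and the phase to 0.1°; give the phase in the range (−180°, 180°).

At s = jω = j500:
pole (s+50): 50 + j500 → |·| = √(50²+500²) = √252500 ≈ 502.49, ∠ = arctan(500/50) ≈ 84.29°
|L| = 200 / 502.49 ≈ 0.39802
Gain = 20 log₁₀(0.39802) ≈ -8.00 dB
∠L = 0.00° − 84.29° = -84.29°

-8.0 dB, -84.3°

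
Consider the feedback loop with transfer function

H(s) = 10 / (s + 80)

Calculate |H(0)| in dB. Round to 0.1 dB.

-18.1 dB

H(0) = 10 / 80 = 0.125
20 log₁₀(0.125) ≈ -18.06 dB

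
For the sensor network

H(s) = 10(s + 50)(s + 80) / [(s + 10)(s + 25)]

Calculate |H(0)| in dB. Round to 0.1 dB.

44.1 dB

H(0) = 10·50·80 / (10·25) = 160
20 log₁₀(160) ≈ 44.08 dB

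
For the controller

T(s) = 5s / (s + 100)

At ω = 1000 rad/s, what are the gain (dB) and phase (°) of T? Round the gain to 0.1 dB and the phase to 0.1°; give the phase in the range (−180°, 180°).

13.9 dB, 5.7°

At s = jω = j1000:
zero at origin: s = j1000 → |·| = 1000, ∠ = 90.00°
pole (s+100): 100 + j1000 → |·| = √(100²+1000²) = √1010000 ≈ 1005, ∠ = arctan(1000/100) ≈ 84.29°
|T| = 5 · 1000 / 1005 ≈ 4.9751
Gain = 20 log₁₀(4.9751) ≈ 13.94 dB
∠T = 90.00° − 84.29° = 5.71°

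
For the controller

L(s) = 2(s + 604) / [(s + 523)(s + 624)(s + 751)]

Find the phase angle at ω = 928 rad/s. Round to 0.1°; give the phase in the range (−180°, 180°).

-110.8°

At s = jω = j928:
zero (s+604): 604 + j928 → |·| = √(604²+928²) = √1226000 ≈ 1107.2, ∠ = arctan(928/604) ≈ 56.94°
pole (s+523): 523 + j928 → |·| = √(523²+928²) = √1134713 ≈ 1065.2, ∠ = arctan(928/523) ≈ 60.60°
pole (s+624): 624 + j928 → |·| = √(624²+928²) = √1250560 ≈ 1118.3, ∠ = arctan(928/624) ≈ 56.08°
pole (s+751): 751 + j928 → |·| = √(751²+928²) = √1425185 ≈ 1193.8, ∠ = arctan(928/751) ≈ 51.02°
∠L = 56.94° − 167.70° = -110.76°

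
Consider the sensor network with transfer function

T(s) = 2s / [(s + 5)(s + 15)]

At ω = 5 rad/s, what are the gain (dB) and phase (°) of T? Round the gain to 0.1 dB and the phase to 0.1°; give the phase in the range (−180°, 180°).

At s = jω = j5:
zero at origin: s = j5 → |·| = 5, ∠ = 90.00°
pole (s+5): 5 + j5 → |·| = √(5²+5²) = √50 ≈ 7.0711, ∠ = arctan(5/5) ≈ 45.00°
pole (s+15): 15 + j5 → |·| = √(15²+5²) = √250 ≈ 15.811, ∠ = arctan(5/15) ≈ 18.43°
|T| = 2 · 5 / 111.8 ≈ 0.089445
Gain = 20 log₁₀(0.089445) ≈ -20.97 dB
∠T = 90.00° − 63.43° = 26.57°

-21.0 dB, 26.6°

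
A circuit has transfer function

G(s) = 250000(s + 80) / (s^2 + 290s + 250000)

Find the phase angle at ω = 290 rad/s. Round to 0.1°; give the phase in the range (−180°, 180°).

At s = jω = j290:
zero (s+80): 80 + j290 → |·| = √(80²+290²) = √90500 ≈ 300.83, ∠ = arctan(290/80) ≈ 74.58°
quadratic: (j290)² + 290·j290 + 250000 = 165900 + j84100 → |·| ≈ 1.86e+05, ∠ ≈ 26.88°
∠G = 74.58° − 26.88° = 47.70°

47.7°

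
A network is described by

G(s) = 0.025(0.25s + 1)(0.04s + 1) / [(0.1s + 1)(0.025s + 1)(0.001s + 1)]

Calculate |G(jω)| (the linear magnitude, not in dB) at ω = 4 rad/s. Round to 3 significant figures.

0.0331

At ω = 4 rad/s:
zero (1 + j4·0.25) = 1 + j1 → |·| ≈ 1.4142, ∠ ≈ 45.00°
zero (1 + j4·0.04) = 1 + j0.16 → |·| ≈ 1.0127, ∠ ≈ 9.09°
pole (1 + j4·0.1) = 1 + j0.4 → |·| ≈ 1.077, ∠ ≈ 21.80°
pole (1 + j4·0.025) = 1 + j0.1 → |·| ≈ 1.005, ∠ ≈ 5.71°
pole (1 + j4·0.001) = 1 + j0.004 → |·| ≈ 1, ∠ ≈ 0.23°
|G| = 0.025 · 1.4142 · 1.0127 / (1.077 · 1.005 · 1) ≈ 0.033079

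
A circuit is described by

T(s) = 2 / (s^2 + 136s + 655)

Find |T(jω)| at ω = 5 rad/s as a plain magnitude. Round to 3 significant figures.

Substitute s = j5:
Numerator: 2 = 2 + j0
Denominator: (j5)^2 + 136(j5) + 655 = 630 + j680
|N| = √(2² + 0²) ≈ 2, ∠N ≈ 0.00°
|D| = √(630² + 680²) ≈ 926.98, ∠D ≈ 47.19°
|T| = 2 / 926.98 ≈ 0.0021575

0.00216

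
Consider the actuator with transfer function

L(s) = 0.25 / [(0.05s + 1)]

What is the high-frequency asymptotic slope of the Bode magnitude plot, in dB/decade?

Each pole contributes −20 dB/decade at high frequency; each zero contributes +20 dB/decade.
Net: 0 zero(s) − 1 pole(s) → -20 dB/decade.

-20 dB/decade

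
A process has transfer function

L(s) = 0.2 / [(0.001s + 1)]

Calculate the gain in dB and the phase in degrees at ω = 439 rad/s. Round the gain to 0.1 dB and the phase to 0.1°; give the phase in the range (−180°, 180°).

-14.7 dB, -23.7°

At ω = 439 rad/s:
pole (1 + j439·0.001) = 1 + j0.439 → |·| ≈ 1.0921, ∠ ≈ 23.70°
|L| = 0.2 · 1 / (1.0921) ≈ 0.18313
Gain = 20 log₁₀(0.18313) ≈ -14.74 dB
∠L = (0°) − (23.70°) = -23.70°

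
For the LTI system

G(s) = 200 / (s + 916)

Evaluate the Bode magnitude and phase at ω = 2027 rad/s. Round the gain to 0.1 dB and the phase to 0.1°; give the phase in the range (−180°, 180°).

At s = jω = j2027:
pole (s+916): 916 + j2027 → |·| = √(916²+2027²) = √4947785 ≈ 2224.4, ∠ = arctan(2027/916) ≈ 65.68°
|G| = 200 / 2224.4 ≈ 0.089912
Gain = 20 log₁₀(0.089912) ≈ -20.92 dB
∠G = 0.00° − 65.68° = -65.68°

-20.9 dB, -65.7°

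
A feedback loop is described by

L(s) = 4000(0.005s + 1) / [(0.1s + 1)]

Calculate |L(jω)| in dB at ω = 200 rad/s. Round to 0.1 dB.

49.0 dB

At ω = 200 rad/s:
zero (1 + j200·0.005) = 1 + j1 → |·| ≈ 1.4142, ∠ ≈ 45.00°
pole (1 + j200·0.1) = 1 + j20 → |·| ≈ 20.025, ∠ ≈ 87.14°
|L| = 4000 · 1.4142 / (20.025) ≈ 282.49
Gain = 20 log₁₀(282.49) ≈ 49.02 dB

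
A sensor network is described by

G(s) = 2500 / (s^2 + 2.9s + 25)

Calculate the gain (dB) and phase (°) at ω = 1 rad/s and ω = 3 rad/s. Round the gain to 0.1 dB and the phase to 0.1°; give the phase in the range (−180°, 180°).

At s = jω = j1:
quadratic: (j1)² + 2.9·j1 + 25 = 24 + j2.9 → |·| ≈ 24.175, ∠ ≈ 6.89°
|G| = 2500 / 24.175 ≈ 103.41
Gain = 20 log₁₀(103.41) ≈ 40.29 dB
∠G = 0.00° − 6.89° = -6.89°

At s = jω = j3:
quadratic: (j3)² + 2.9·j3 + 25 = 16 + j8.7 → |·| ≈ 18.212, ∠ ≈ 28.54°
|G| = 2500 / 18.212 ≈ 137.27
Gain = 20 log₁₀(137.27) ≈ 42.75 dB
∠G = 0.00° − 28.54° = -28.54°

ω = 1: 40.3 dB, -6.9°; ω = 3: 42.8 dB, -28.5°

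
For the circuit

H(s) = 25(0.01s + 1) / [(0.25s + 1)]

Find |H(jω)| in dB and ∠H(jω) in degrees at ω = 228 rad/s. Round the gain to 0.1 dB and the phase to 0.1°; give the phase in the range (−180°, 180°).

At ω = 228 rad/s:
zero (1 + j228·0.01) = 1 + j2.28 → |·| ≈ 2.4897, ∠ ≈ 66.32°
pole (1 + j228·0.25) = 1 + j57 → |·| ≈ 57.009, ∠ ≈ 88.99°
|H| = 25 · 2.4897 / (57.009) ≈ 1.0918
Gain = 20 log₁₀(1.0918) ≈ 0.76 dB
∠H = (66.32°) − (88.99°) = -22.67°

0.8 dB, -22.7°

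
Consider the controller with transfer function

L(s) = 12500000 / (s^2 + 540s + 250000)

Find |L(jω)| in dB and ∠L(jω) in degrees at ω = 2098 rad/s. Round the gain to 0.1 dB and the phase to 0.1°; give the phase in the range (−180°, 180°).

9.3 dB, -164.7°

At s = jω = j2098:
quadratic: (j2098)² + 540·j2098 + 250000 = -4151604 + j1132920 → |·| ≈ 4.3034e+06, ∠ ≈ 164.74°
|L| = 12500000 / 4.3034e+06 ≈ 2.9047
Gain = 20 log₁₀(2.9047) ≈ 9.26 dB
∠L = 0.00° − 164.74° = -164.74°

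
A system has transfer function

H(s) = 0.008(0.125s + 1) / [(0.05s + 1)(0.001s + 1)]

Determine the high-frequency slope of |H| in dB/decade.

-20 dB/decade

Each pole contributes −20 dB/decade at high frequency; each zero contributes +20 dB/decade.
Net: 1 zero(s) − 2 pole(s) → -20 dB/decade.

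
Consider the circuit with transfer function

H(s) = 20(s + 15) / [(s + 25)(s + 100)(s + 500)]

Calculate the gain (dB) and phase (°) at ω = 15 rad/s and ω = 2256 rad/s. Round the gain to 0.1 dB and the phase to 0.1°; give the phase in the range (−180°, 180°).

ω = 15: -70.8 dB, 3.8°; ω = 2256: -108.3 dB, -164.7°

At s = jω = j15:
zero (s+15): 15 + j15 → |·| = √(15²+15²) = √450 ≈ 21.213, ∠ = arctan(15/15) ≈ 45.00°
pole (s+25): 25 + j15 → |·| = √(25²+15²) = √850 ≈ 29.155, ∠ = arctan(15/25) ≈ 30.96°
pole (s+100): 100 + j15 → |·| = √(100²+15²) = √10225 ≈ 101.12, ∠ = arctan(15/100) ≈ 8.53°
pole (s+500): 500 + j15 → |·| = √(500²+15²) = √250225 ≈ 500.22, ∠ = arctan(15/500) ≈ 1.72°
|H| = 20 · 21.213 / 1.4747e+06 ≈ 0.00028769
Gain = 20 log₁₀(0.00028769) ≈ -70.82 dB
∠H = 45.00° − 41.21° = 3.79°

At s = jω = j2256:
zero (s+15): 15 + j2256 → |·| = √(15²+2256²) = √5089761 ≈ 2256, ∠ = arctan(2256/15) ≈ 89.62°
pole (s+25): 25 + j2256 → |·| = √(25²+2256²) = √5090161 ≈ 2256.1, ∠ = arctan(2256/25) ≈ 89.37°
pole (s+100): 100 + j2256 → |·| = √(100²+2256²) = √5099536 ≈ 2258.2, ∠ = arctan(2256/100) ≈ 87.46°
pole (s+500): 500 + j2256 → |·| = √(500²+2256²) = √5339536 ≈ 2310.7, ∠ = arctan(2256/500) ≈ 77.50°
|H| = 20 · 2256 / 1.1772e+10 ≈ 3.8328e-06
Gain = 20 log₁₀(3.8328e-06) ≈ -108.33 dB
∠H = 89.62° − 254.33° = -164.71°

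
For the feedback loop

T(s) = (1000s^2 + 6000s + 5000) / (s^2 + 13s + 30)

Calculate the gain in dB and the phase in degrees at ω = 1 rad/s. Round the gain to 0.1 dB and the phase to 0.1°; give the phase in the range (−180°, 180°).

Substitute s = j1:
Numerator: 1000(j1)^2 + 6000(j1) + 5000 = 4000 + j6000
Denominator: (j1)^2 + 13(j1) + 30 = 29 + j13
|N| = √(4000² + 6000²) ≈ 7211.1, ∠N ≈ 56.31°
|D| = √(29² + 13²) ≈ 31.78, ∠D ≈ 24.15°
|T| = 7211.1 / 31.78 ≈ 226.91
Gain = 20 log₁₀(226.91) ≈ 47.12 dB
∠T = 56.31° − 24.15° = 32.16°

47.1 dB, 32.2°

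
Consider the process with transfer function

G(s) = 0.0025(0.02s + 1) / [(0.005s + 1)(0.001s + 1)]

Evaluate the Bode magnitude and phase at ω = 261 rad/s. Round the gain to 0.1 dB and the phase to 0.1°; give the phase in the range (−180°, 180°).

At ω = 261 rad/s:
zero (1 + j261·0.02) = 1 + j5.22 → |·| ≈ 5.3149, ∠ ≈ 79.16°
pole (1 + j261·0.005) = 1 + j1.305 → |·| ≈ 1.6441, ∠ ≈ 52.54°
pole (1 + j261·0.001) = 1 + j0.261 → |·| ≈ 1.0335, ∠ ≈ 14.63°
|G| = 0.0025 · 5.3149 / (1.6441 · 1.0335) ≈ 0.0078198
Gain = 20 log₁₀(0.0078198) ≈ -42.14 dB
∠G = (79.16°) − (52.54° + 14.63°) = 11.99°

-42.1 dB, 12.0°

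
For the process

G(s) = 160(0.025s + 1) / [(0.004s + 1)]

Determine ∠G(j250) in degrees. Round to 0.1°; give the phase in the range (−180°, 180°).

35.9°

At ω = 250 rad/s:
zero (1 + j250·0.025) = 1 + j6.25 → |·| ≈ 6.3295, ∠ ≈ 80.91°
pole (1 + j250·0.004) = 1 + j1 → |·| ≈ 1.4142, ∠ ≈ 45.00°
∠G = (80.91°) − (45.00°) = 35.91°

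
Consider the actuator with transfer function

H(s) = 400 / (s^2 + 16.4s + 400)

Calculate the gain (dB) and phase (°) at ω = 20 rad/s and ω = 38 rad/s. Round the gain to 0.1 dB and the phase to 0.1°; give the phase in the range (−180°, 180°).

At s = jω = j20:
quadratic: (j20)² + 16.4·j20 + 400 = 0 + j328 → |·| ≈ 328, ∠ ≈ 90.00°
|H| = 400 / 328 ≈ 1.2195
Gain = 20 log₁₀(1.2195) ≈ 1.72 dB
∠H = 0.00° − 90.00° = -90.00°

At s = jω = j38:
quadratic: (j38)² + 16.4·j38 + 400 = -1044 + j623.2 → |·| ≈ 1215.9, ∠ ≈ 149.17°
|H| = 400 / 1215.9 ≈ 0.32897
Gain = 20 log₁₀(0.32897) ≈ -9.66 dB
∠H = 0.00° − 149.17° = -149.17°

ω = 20: 1.7 dB, -90.0°; ω = 38: -9.7 dB, -149.2°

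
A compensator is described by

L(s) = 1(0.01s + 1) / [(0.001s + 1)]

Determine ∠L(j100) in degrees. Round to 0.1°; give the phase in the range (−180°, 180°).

39.3°

At ω = 100 rad/s:
zero (1 + j100·0.01) = 1 + j1 → |·| ≈ 1.4142, ∠ ≈ 45.00°
pole (1 + j100·0.001) = 1 + j0.1 → |·| ≈ 1.005, ∠ ≈ 5.71°
∠L = (45.00°) − (5.71°) = 39.29°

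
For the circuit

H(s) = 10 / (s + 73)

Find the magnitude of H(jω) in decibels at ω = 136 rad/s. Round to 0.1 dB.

-23.8 dB

Substitute s = j136:
Numerator: 10 = 10 + j0
Denominator: (j136) + 73 = 73 + j136
|N| = √(10² + 0²) ≈ 10, ∠N ≈ 0.00°
|D| = √(73² + 136²) ≈ 154.35, ∠D ≈ 61.77°
|H| = 10 / 154.35 ≈ 0.064788
Gain = 20 log₁₀(0.064788) ≈ -23.77 dB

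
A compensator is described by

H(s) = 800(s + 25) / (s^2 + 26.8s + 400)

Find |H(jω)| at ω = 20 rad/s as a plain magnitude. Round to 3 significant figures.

At s = jω = j20:
zero (s+25): 25 + j20 → |·| = √(25²+20²) = √1025 ≈ 32.016, ∠ = arctan(20/25) ≈ 38.66°
quadratic: (j20)² + 26.8·j20 + 400 = 0 + j536 → |·| ≈ 536, ∠ ≈ 90.00°
|H| = 800 · 32.016 / 536 ≈ 47.785

47.8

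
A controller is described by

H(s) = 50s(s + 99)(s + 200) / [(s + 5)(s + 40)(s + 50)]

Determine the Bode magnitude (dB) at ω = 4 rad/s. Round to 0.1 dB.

49.7 dB

At s = jω = j4:
zero (s+99): 99 + j4 → |·| = √(99²+4²) = √9817 ≈ 99.081, ∠ = arctan(4/99) ≈ 2.31°
zero (s+200): 200 + j4 → |·| = √(200²+4²) = √40016 ≈ 200.04, ∠ = arctan(4/200) ≈ 1.15°
zero at origin: s = j4 → |·| = 4, ∠ = 90.00°
pole (s+5): 5 + j4 → |·| = √(5²+4²) = √41 ≈ 6.4031, ∠ = arctan(4/5) ≈ 38.66°
pole (s+40): 40 + j4 → |·| = √(40²+4²) = √1616 ≈ 40.2, ∠ = arctan(4/40) ≈ 5.71°
pole (s+50): 50 + j4 → |·| = √(50²+4²) = √2516 ≈ 50.16, ∠ = arctan(4/50) ≈ 4.57°
|H| = 50 · 79281 / 12911 ≈ 307.03
Gain = 20 log₁₀(307.03) ≈ 49.74 dB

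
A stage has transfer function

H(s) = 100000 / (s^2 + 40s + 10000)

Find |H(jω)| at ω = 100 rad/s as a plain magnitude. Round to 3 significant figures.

25.0

At s = jω = j100:
quadratic: (j100)² + 40·j100 + 10000 = 0 + j4000 → |·| ≈ 4000, ∠ ≈ 90.00°
|H| = 100000 / 4000 ≈ 25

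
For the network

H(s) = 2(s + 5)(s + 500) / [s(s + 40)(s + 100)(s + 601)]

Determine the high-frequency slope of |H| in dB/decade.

Each pole contributes −20 dB/decade at high frequency; each zero contributes +20 dB/decade.
Net: 2 zero(s) − 4 pole(s) → -40 dB/decade.

-40 dB/decade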